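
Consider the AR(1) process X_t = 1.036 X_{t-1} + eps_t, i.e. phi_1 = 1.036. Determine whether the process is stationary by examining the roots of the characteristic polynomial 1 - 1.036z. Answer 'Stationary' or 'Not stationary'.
\text{Not stationary}

The AR(p) characteristic polynomial is P(z) = 1 - 1.036z.
Stationarity requires all roots to lie outside the unit circle, i.e. |z| > 1 for every root.
This is linear in z: 1 + (-1.036) z = 0  =>  z = -1/(-1.036) = 0.965251,  |z| = 0.965251.
Moduli of all roots: 0.9653.
All moduli strictly greater than 1? No.
Verdict: Not stationary.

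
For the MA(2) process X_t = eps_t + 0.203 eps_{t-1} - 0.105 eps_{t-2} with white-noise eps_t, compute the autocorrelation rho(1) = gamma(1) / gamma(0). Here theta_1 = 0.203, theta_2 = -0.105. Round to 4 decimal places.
\rho(1) = 0.1727

For an MA(q) process with theta_0 = 1, the autocovariance is
  gamma(k) = sigma^2 * sum_{i=0..q-k} theta_i * theta_{i+k},
and rho(k) = gamma(k) / gamma(0). Sigma^2 cancels.
  numerator   = (1)*(0.203) + (0.203)*(-0.105) = 0.181685.
  denominator = (1)^2 + (0.203)^2 + (-0.105)^2 = 1.052234.
  rho(1) = 0.181685 / 1.052234 = 0.1727.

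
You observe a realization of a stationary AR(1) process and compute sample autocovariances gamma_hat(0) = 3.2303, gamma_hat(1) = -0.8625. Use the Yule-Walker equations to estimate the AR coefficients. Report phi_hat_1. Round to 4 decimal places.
\hat\phi_{1} = -0.2670

The Yule-Walker equations for an AR(p) process read, in matrix form,
  Gamma_p phi = r_p,   with   (Gamma_p)_{ij} = gamma(|i - j|),
                       (r_p)_i = gamma(i),   i,j = 1..p.
Substitute the sample gammas (Toeplitz matrix and right-hand side of size 1):
  Gamma_p = [[3.2303]]
  r_p     = [-0.8625]
With p = 1 this is the single equation gamma(0) phi_1 = gamma(1):
  phi_hat_1 = gamma(1) / gamma(0) = -0.8625 / 3.2303 = -0.2670.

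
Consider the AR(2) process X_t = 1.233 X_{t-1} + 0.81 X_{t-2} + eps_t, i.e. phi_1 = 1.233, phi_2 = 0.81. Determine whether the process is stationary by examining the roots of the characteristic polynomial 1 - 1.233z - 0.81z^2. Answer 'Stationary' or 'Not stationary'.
\text{Not stationary}

The AR(p) characteristic polynomial is P(z) = 1 - 1.233z - 0.81z^2.
Stationarity requires all roots to lie outside the unit circle, i.e. |z| > 1 for every root.
Set 1 + (-1.233) z + (-0.81) z^2 = 0, i.e. a z^2 + b z + c = 0 with a = -0.81, b = -1.233, c = 1.
Discriminant D = b^2 - 4ac = (-1.233)^2 - 4*(-0.81)*1 = 1.520289 - (-3.24) = 4.760289.
D >= 0, so the roots are real: z = (-b +/- sqrt(D)) / (2a) = (1.233 +/- 2.181809) / (-1.62).
  z_1 = (1.233 + 2.181809) / (-1.62) = -2.1079,   |z_1| = 2.1079.
  z_2 = (1.233 - 2.181809) / (-1.62) = 0.5857,   |z_2| = 0.5857.
Moduli of all roots: 2.1079, 0.5857.
All moduli strictly greater than 1? No.
Verdict: Not stationary.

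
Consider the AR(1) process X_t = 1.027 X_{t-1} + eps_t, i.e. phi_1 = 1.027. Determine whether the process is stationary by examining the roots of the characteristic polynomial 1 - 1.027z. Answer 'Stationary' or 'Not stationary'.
\text{Not stationary}

The AR(p) characteristic polynomial is P(z) = 1 - 1.027z.
Stationarity requires all roots to lie outside the unit circle, i.e. |z| > 1 for every root.
This is linear in z: 1 + (-1.027) z = 0  =>  z = -1/(-1.027) = 0.97371,  |z| = 0.97371.
Moduli of all roots: 0.9737.
All moduli strictly greater than 1? No.
Verdict: Not stationary.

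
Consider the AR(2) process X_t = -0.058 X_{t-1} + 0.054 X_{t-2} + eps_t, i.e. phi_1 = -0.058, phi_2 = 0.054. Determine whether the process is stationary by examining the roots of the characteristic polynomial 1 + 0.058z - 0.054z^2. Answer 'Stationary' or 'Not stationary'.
\text{Stationary}

The AR(p) characteristic polynomial is P(z) = 1 + 0.058z - 0.054z^2.
Stationarity requires all roots to lie outside the unit circle, i.e. |z| > 1 for every root.
Set 1 + (0.058) z + (-0.054) z^2 = 0, i.e. a z^2 + b z + c = 0 with a = -0.054, b = 0.058, c = 1.
Discriminant D = b^2 - 4ac = (0.058)^2 - 4*(-0.054)*1 = 0.003364 - (-0.216) = 0.219364.
D >= 0, so the roots are real: z = (-b +/- sqrt(D)) / (2a) = (-0.058 +/- 0.468363) / (-0.108).
  z_1 = (-0.058 + 0.468363) / (-0.108) = -3.7997,   |z_1| = 3.7997.
  z_2 = (-0.058 - 0.468363) / (-0.108) = 4.8737,   |z_2| = 4.8737.
Moduli of all roots: 3.7997, 4.8737.
All moduli strictly greater than 1? Yes.
Verdict: Stationary.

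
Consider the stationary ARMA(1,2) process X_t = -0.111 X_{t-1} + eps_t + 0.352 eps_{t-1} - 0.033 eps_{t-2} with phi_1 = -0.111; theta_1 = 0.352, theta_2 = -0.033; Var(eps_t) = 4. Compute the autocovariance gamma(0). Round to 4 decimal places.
\gamma(0) = 4.2468

Multiply the model equation by X_{t-k} and take expectations. With theta_0 = psi_0 = 1 and psi_j the MA(infinity) weights, this gives
  gamma(k) - sum_i phi_i gamma(k-i) = c_k,
  c_k = sigma^2 * sum_{j=k..q} theta_j psi_{j-k}   (c_k = 0 for k > q),
using gamma(-m) = gamma(m).
psi-weights needed (psi_j = theta_j + sum_i phi_i psi_{j-i}):
  psi_1 = theta_1 + phi_1 = 0.352 + (-0.111) = 0.241
  psi_2 = theta_2 + phi_1 psi_1 = -0.033 + (-0.111)(0.241) = -0.059751
Right-hand sides:
  c_0 = sigma^2 (1 + theta_1 psi_1 + theta_2 psi_2) = 4 * (1 + (0.352)(0.241) + (-0.033)(-0.059751)) = 4 * 1.086804 = 4.347215
  c_1 = sigma^2 (theta_1 + theta_2 psi_1) = 4 * (0.352 + (-0.033)(0.241)) = 1.376188
  c_2 = sigma^2 theta_2 = 4 * (-0.033) = -0.132
Equations for k = 0 and k = 1 (AR order 1):
  gamma(0) = phi_1 gamma(1) + c_0
  gamma(1) = phi_1 gamma(0) + c_1
Substituting the second into the first: gamma(0) (1 - phi_1^2) = c_0 + phi_1 c_1, so
  gamma(0) = (c_0 + phi_1 c_1) / (1 - phi_1^2) = (4.347215 + (-0.111)(1.376188)) / (1 - (-0.111)^2) = 4.194458 / 0.987679 = 4.246783.
Therefore gamma(0) = 4.2468 (to 4 decimal places).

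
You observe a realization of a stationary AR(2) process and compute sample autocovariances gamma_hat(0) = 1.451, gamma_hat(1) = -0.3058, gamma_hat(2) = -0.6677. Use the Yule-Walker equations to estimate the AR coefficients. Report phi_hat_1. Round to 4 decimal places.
\hat\phi_{1} = -0.3220

The Yule-Walker equations for an AR(p) process read, in matrix form,
  Gamma_p phi = r_p,   with   (Gamma_p)_{ij} = gamma(|i - j|),
                       (r_p)_i = gamma(i),   i,j = 1..p.
Substitute the sample gammas (Toeplitz matrix and right-hand side of size 2):
  Gamma_p = [[1.451, -0.3058], [-0.3058, 1.451]]
  r_p     = [-0.3058, -0.6677]
Written out:
  1.451 phi_1 - 0.3058 phi_2 = -0.3058
  -0.3058 phi_1 + 1.451 phi_2 = -0.6677
Solve by Cramer's rule:
  det = gamma(0)^2 - gamma(1)^2 = (1.451)^2 - (-0.3058)^2 = 2.105401 - 0.09351364 = 2.01188736
  phi_hat_1 = [gamma(1) gamma(0) - gamma(1) gamma(2)] / det = [(-0.3058)(1.451) - (-0.3058)(-0.6677)] / 2.01188736 = -0.64789846 / 2.01188736 = -0.322
  phi_hat_2 = [gamma(0) gamma(2) - gamma(1)^2] / det = [(1.451)(-0.6677) - (-0.3058)^2] / 2.01188736 = -1.06234634 / 2.01188736 = -0.528
So phi_hat = [-0.3220, -0.5280].
Therefore phi_hat_1 = -0.3220.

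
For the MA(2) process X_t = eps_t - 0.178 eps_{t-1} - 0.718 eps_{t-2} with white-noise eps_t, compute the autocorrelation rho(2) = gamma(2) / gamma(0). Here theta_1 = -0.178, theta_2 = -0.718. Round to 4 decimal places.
\rho(2) = -0.4641

For an MA(q) process with theta_0 = 1, the autocovariance is
  gamma(k) = sigma^2 * sum_{i=0..q-k} theta_i * theta_{i+k},
and rho(k) = gamma(k) / gamma(0). Sigma^2 cancels.
  numerator   = (1)*(-0.718) = -0.718.
  denominator = (1)^2 + (-0.178)^2 + (-0.718)^2 = 1.547208.
  rho(2) = -0.718 / 1.547208 = -0.4641.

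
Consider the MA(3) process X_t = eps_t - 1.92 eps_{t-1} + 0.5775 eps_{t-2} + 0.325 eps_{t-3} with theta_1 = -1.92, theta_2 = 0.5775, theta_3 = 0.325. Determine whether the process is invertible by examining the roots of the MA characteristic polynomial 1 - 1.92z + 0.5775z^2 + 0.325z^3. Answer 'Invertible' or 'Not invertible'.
\text{Not invertible}

The MA(q) characteristic polynomial is P(z) = 1 - 1.92z + 0.5775z^2 + 0.325z^3.
Invertibility requires all roots to lie outside the unit circle, i.e. |z| > 1 for every root.
Degree 3: look for a simple real root z0 first, then factor out (1 - z/z0) and solve the remaining quadratic.
Testing z0 = 0.8: P(0.8) = 1 + (-1.92)(0.8) + (0.5775)(0.8)^2 + (0.325)(0.8)^3
  = 1 + (-1.536) + (0.3696) + (0.1664) = 0.  So z_0 = 0.8 is a root, |z_0| = 0.8.
Divide out the factor (1 - 1.25 z) = (1 - z/z0) (since 1/z0 = 1.25):
  P(z) = (1 - 1.25 z)(1 + (-0.67) z + (-0.26) z^2)
  [check: z-coef -0.67 - (1.25) = -1.92; z^2-coef -0.26 - (1.25)(-0.67) = 0.5775; z^3-coef -(1.25)(-0.26) = 0.325.]
Remaining roots from the quadratic factor 1 + (-0.67) z + (-0.26) z^2:
  Set 1 + (-0.67) z + (-0.26) z^2 = 0, i.e. a z^2 + b z + c = 0 with a = -0.26, b = -0.67, c = 1.
  Discriminant D = b^2 - 4ac = (-0.67)^2 - 4*(-0.26)*1 = 0.4489 - (-1.04) = 1.4889.
  D >= 0, so the roots are real: z = (-b +/- sqrt(D)) / (2a) = (0.67 +/- 1.220205) / (-0.52).
    z_1 = (0.67 + 1.220205) / (-0.52) = -3.635,   |z_1| = 3.635.
    z_2 = (0.67 - 1.220205) / (-0.52) = 1.0581,   |z_2| = 1.0581.
Moduli of all roots: 0.8000, 3.6350, 1.0581.
All moduli strictly greater than 1? No.
Verdict: Not invertible.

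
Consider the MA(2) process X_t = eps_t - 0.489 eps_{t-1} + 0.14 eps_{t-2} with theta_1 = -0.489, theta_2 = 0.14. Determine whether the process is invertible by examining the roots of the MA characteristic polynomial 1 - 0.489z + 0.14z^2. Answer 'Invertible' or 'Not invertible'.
\text{Invertible}

The MA(q) characteristic polynomial is P(z) = 1 - 0.489z + 0.14z^2.
Invertibility requires all roots to lie outside the unit circle, i.e. |z| > 1 for every root.
Set 1 + (-0.489) z + (0.14) z^2 = 0, i.e. a z^2 + b z + c = 0 with a = 0.14, b = -0.489, c = 1.
Discriminant D = b^2 - 4ac = (-0.489)^2 - 4*(0.14)*1 = 0.239121 - (0.56) = -0.320879.
D < 0, so the roots are the complex-conjugate pair z = (-b +/- i sqrt(-D)) / (2a) = 1.7464 +/- 2.0231i.
For a conjugate pair |z|^2 = z * conj(z) = (product of roots) = c/a = 1/(0.14) = 7.142857, so |z| = sqrt(7.142857) = 2.6726 for both roots.
Moduli of all roots: 2.6726, 2.6726.
All moduli strictly greater than 1? Yes.
Verdict: Invertible.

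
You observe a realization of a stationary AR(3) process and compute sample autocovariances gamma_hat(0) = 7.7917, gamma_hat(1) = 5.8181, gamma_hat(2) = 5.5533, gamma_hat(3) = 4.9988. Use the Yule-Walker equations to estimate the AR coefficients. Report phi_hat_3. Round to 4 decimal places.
\hat\phi_{3} = 0.0880

The Yule-Walker equations for an AR(p) process read, in matrix form,
  Gamma_p phi = r_p,   with   (Gamma_p)_{ij} = gamma(|i - j|),
                       (r_p)_i = gamma(i),   i,j = 1..p.
Substitute the sample gammas (Toeplitz matrix and right-hand side of size 3):
  Gamma_p = [[7.7917, 5.8181, 5.5533], [5.8181, 7.7917, 5.8181], [5.5533, 5.8181, 7.7917]]
  r_p     = [5.8181, 5.5533, 4.9988]
Written out (R1..R3):
  (R1) 7.7917 phi_1 + 5.8181 phi_2 + 5.5533 phi_3 = 5.8181
  (R2) 5.8181 phi_1 + 7.7917 phi_2 + 5.8181 phi_3 = 5.5533
  (R3) 5.5533 phi_1 + 5.8181 phi_2 + 7.7917 phi_3 = 4.9988
Gaussian elimination:
  R2 <- R2 - (5.8181/7.7917) R1 = R2 - (0.746705) R1:  3.447297 phi_2 + 1.671424 phi_3 = 1.208897
  R3 <- R3 - (5.5533/7.7917) R1 = R3 - (0.71272) R1:  1.671424 phi_2 + 3.833752 phi_3 = 0.852124
  R3 <- R3 - (1.671424/3.447297) R2 = R3 - (0.484851) R2:  3.023361 phi_3 = 0.26599
Back-substitution:
  phi_hat_3 = 0.26599 / 3.023361 = 0.087978
  phi_hat_2 = (1.208897 - (1.671424)(0.087978)) / 3.447297 = 0.308023
  phi_hat_1 = (5.8181 - (5.8181)(0.308023) - (5.5533)(0.087978)) / 7.7917 = 0.453999
So phi_hat = [0.4540, 0.3080, 0.0880].
Therefore phi_hat_3 = 0.0880.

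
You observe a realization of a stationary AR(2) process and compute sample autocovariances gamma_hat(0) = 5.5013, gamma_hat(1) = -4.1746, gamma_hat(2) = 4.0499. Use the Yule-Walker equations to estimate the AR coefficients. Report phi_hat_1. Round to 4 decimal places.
\hat\phi_{1} = -0.4720

The Yule-Walker equations for an AR(p) process read, in matrix form,
  Gamma_p phi = r_p,   with   (Gamma_p)_{ij} = gamma(|i - j|),
                       (r_p)_i = gamma(i),   i,j = 1..p.
Substitute the sample gammas (Toeplitz matrix and right-hand side of size 2):
  Gamma_p = [[5.5013, -4.1746], [-4.1746, 5.5013]]
  r_p     = [-4.1746, 4.0499]
Written out:
  5.5013 phi_1 - 4.1746 phi_2 = -4.1746
  -4.1746 phi_1 + 5.5013 phi_2 = 4.0499
Solve by Cramer's rule:
  det = gamma(0)^2 - gamma(1)^2 = (5.5013)^2 - (-4.1746)^2 = 30.26430169 - 17.42728516 = 12.83701653
  phi_hat_1 = [gamma(1) gamma(0) - gamma(1) gamma(2)] / det = [(-4.1746)(5.5013) - (-4.1746)(4.0499)] / 12.83701653 = -6.05901444 / 12.83701653 = -0.472
  phi_hat_2 = [gamma(0) gamma(2) - gamma(1)^2] / det = [(5.5013)(4.0499) - (-4.1746)^2] / 12.83701653 = 4.85242971 / 12.83701653 = 0.378
So phi_hat = [-0.4720, 0.3780].
Therefore phi_hat_1 = -0.4720.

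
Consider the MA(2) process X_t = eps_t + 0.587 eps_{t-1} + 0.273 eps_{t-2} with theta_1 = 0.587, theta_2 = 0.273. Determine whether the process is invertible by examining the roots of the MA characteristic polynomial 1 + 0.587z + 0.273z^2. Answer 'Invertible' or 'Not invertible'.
\text{Invertible}

The MA(q) characteristic polynomial is P(z) = 1 + 0.587z + 0.273z^2.
Invertibility requires all roots to lie outside the unit circle, i.e. |z| > 1 for every root.
Set 1 + (0.587) z + (0.273) z^2 = 0, i.e. a z^2 + b z + c = 0 with a = 0.273, b = 0.587, c = 1.
Discriminant D = b^2 - 4ac = (0.587)^2 - 4*(0.273)*1 = 0.344569 - (1.092) = -0.747431.
D < 0, so the roots are the complex-conjugate pair z = (-b +/- i sqrt(-D)) / (2a) = -1.0751 +/- 1.5834i.
For a conjugate pair |z|^2 = z * conj(z) = (product of roots) = c/a = 1/(0.273) = 3.663004, so |z| = sqrt(3.663004) = 1.9139 for both roots.
Moduli of all roots: 1.9139, 1.9139.
All moduli strictly greater than 1? Yes.
Verdict: Invertible.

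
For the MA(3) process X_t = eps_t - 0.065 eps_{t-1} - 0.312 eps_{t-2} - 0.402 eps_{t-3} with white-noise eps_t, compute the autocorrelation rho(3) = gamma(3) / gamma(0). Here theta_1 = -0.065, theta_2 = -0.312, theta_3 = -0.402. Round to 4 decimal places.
\rho(3) = -0.3182

For an MA(q) process with theta_0 = 1, the autocovariance is
  gamma(k) = sigma^2 * sum_{i=0..q-k} theta_i * theta_{i+k},
and rho(k) = gamma(k) / gamma(0). Sigma^2 cancels.
  numerator   = (1)*(-0.402) = -0.402.
  denominator = (1)^2 + (-0.065)^2 + (-0.312)^2 + (-0.402)^2 = 1.263173.
  rho(3) = -0.402 / 1.263173 = -0.3182.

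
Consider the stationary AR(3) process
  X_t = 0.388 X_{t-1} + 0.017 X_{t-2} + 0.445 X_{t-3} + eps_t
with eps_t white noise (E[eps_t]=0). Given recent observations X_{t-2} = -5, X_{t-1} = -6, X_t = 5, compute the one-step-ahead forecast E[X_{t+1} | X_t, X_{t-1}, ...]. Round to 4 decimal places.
E[X_{t+1} \mid \mathcal F_t] = -0.3870

For an AR(p) model X_t = c + sum_i phi_i X_{t-i} + eps_t, the
one-step-ahead conditional mean is
  E[X_{t+1} | X_t, ...] = c + sum_i phi_i X_{t+1-i}.
Substitute known values:
  E[X_{t+1} | ...] = (0.388) * (5) + (0.017) * (-6) + (0.445) * (-5)
                   = -0.3870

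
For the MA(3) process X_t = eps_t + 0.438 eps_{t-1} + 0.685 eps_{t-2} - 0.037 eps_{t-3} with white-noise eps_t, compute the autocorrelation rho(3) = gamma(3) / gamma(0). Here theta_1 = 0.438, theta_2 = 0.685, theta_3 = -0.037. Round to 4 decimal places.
\rho(3) = -0.0223

For an MA(q) process with theta_0 = 1, the autocovariance is
  gamma(k) = sigma^2 * sum_{i=0..q-k} theta_i * theta_{i+k},
and rho(k) = gamma(k) / gamma(0). Sigma^2 cancels.
  numerator   = (1)*(-0.037) = -0.037.
  denominator = (1)^2 + (0.438)^2 + (0.685)^2 + (-0.037)^2 = 1.662438.
  rho(3) = -0.037 / 1.662438 = -0.0223.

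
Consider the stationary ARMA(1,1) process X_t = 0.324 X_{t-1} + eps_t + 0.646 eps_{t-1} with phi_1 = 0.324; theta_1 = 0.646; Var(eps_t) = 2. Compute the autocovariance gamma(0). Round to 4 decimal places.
\gamma(0) = 4.1025

Multiply the model equation by X_{t-k} and take expectations. With theta_0 = psi_0 = 1 and psi_j the MA(infinity) weights, this gives
  gamma(k) - sum_i phi_i gamma(k-i) = c_k,
  c_k = sigma^2 * sum_{j=k..q} theta_j psi_{j-k}   (c_k = 0 for k > q),
using gamma(-m) = gamma(m).
psi-weights needed (psi_j = theta_j + sum_i phi_i psi_{j-i}):
  psi_1 = theta_1 + phi_1 = 0.646 + (0.324) = 0.97
Right-hand sides:
  c_0 = sigma^2 (1 + theta_1 psi_1) = 2 * (1 + (0.646)(0.97)) = 2 * 1.62662 = 3.25324
  c_1 = sigma^2 theta_1 = 2 * (0.646) = 1.292
  c_2 = 0
Equations for k = 0 and k = 1 (AR order 1):
  gamma(0) = phi_1 gamma(1) + c_0
  gamma(1) = phi_1 gamma(0) + c_1
Substituting the second into the first: gamma(0) (1 - phi_1^2) = c_0 + phi_1 c_1, so
  gamma(0) = (c_0 + phi_1 c_1) / (1 - phi_1^2) = (3.25324 + (0.324)(1.292)) / (1 - (0.324)^2) = 3.671848 / 0.895024 = 4.102513.
Therefore gamma(0) = 4.1025 (to 4 decimal places).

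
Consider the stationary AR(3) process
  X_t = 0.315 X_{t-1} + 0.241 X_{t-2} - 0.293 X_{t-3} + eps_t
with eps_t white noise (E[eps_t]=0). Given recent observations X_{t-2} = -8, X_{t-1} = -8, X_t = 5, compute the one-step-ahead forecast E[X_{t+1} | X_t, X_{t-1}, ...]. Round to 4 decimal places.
E[X_{t+1} \mid \mathcal F_t] = 1.9910

For an AR(p) model X_t = c + sum_i phi_i X_{t-i} + eps_t, the
one-step-ahead conditional mean is
  E[X_{t+1} | X_t, ...] = c + sum_i phi_i X_{t+1-i}.
Substitute known values:
  E[X_{t+1} | ...] = (0.315) * (5) + (0.241) * (-8) + (-0.293) * (-8)
                   = 1.9910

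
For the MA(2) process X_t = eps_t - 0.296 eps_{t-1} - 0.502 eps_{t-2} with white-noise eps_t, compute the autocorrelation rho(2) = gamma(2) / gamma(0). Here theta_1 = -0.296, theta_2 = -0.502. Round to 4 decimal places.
\rho(2) = -0.3747

For an MA(q) process with theta_0 = 1, the autocovariance is
  gamma(k) = sigma^2 * sum_{i=0..q-k} theta_i * theta_{i+k},
and rho(k) = gamma(k) / gamma(0). Sigma^2 cancels.
  numerator   = (1)*(-0.502) = -0.502.
  denominator = (1)^2 + (-0.296)^2 + (-0.502)^2 = 1.33962.
  rho(2) = -0.502 / 1.33962 = -0.3747.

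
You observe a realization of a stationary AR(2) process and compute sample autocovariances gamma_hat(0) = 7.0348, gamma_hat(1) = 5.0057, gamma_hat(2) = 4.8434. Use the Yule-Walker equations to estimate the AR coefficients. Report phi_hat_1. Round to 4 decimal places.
\hat\phi_{1} = 0.4490

The Yule-Walker equations for an AR(p) process read, in matrix form,
  Gamma_p phi = r_p,   with   (Gamma_p)_{ij} = gamma(|i - j|),
                       (r_p)_i = gamma(i),   i,j = 1..p.
Substitute the sample gammas (Toeplitz matrix and right-hand side of size 2):
  Gamma_p = [[7.0348, 5.0057], [5.0057, 7.0348]]
  r_p     = [5.0057, 4.8434]
Written out:
  7.0348 phi_1 + 5.0057 phi_2 = 5.0057
  5.0057 phi_1 + 7.0348 phi_2 = 4.8434
Solve by Cramer's rule:
  det = gamma(0)^2 - gamma(1)^2 = (7.0348)^2 - (5.0057)^2 = 49.48841104 - 25.05703249 = 24.43137855
  phi_hat_1 = [gamma(1) gamma(0) - gamma(1) gamma(2)] / det = [(5.0057)(7.0348) - (5.0057)(4.8434)] / 24.43137855 = 10.96949098 / 24.43137855 = 0.449
  phi_hat_2 = [gamma(0) gamma(2) - gamma(1)^2] / det = [(7.0348)(4.8434) - (5.0057)^2] / 24.43137855 = 9.01531783 / 24.43137855 = 0.369
So phi_hat = [0.4490, 0.3690].
Therefore phi_hat_1 = 0.4490.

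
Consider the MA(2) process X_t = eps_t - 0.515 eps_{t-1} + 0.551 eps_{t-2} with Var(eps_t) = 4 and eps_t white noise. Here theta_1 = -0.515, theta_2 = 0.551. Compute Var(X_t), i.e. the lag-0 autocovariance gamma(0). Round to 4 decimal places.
\gamma(0) = 6.2753

For an MA(q) process X_t = eps_t + sum_i theta_i eps_{t-i} with
Var(eps_t) = sigma^2, the variance is
  gamma(0) = sigma^2 * (1 + sum_i theta_i^2).
  sum_i theta_i^2 = (-0.515)^2 + (0.551)^2 = 0.265225 + 0.303601 = 0.568826.
  gamma(0) = 4 * (1 + 0.568826) = 4 * 1.568826 = 6.275304, which rounds to 6.2753.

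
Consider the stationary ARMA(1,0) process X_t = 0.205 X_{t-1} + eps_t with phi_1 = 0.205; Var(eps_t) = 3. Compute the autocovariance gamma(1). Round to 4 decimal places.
\gamma(1) = 0.6420

Multiply the model equation by X_{t-k} and take expectations. With theta_0 = psi_0 = 1 and psi_j the MA(infinity) weights, this gives
  gamma(k) - sum_i phi_i gamma(k-i) = c_k,
  c_k = sigma^2 * sum_{j=k..q} theta_j psi_{j-k}   (c_k = 0 for k > q),
using gamma(-m) = gamma(m).
Pure AR (q = 0): c_0 = sigma^2 = 3, c_k = 0 for k >= 1.
Equations for k = 0 and k = 1 (AR order 1):
  gamma(0) = phi_1 gamma(1) + c_0
  gamma(1) = phi_1 gamma(0) + c_1
Substituting the second into the first: gamma(0) (1 - phi_1^2) = c_0 + phi_1 c_1, so
  gamma(0) = c_0 / (1 - phi_1^2) = 3 / (1 - (0.205)^2) = 3 / 0.957975 = 3.131606.
  gamma(1) = phi_1 gamma(0) = (0.205)(3.131606) = 0.641979.
Therefore gamma(1) = 0.6420 (to 4 decimal places).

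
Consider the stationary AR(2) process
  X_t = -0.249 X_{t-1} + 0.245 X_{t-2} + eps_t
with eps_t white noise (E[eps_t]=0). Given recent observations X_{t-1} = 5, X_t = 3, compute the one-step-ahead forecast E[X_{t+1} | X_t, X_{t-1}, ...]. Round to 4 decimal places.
E[X_{t+1} \mid \mathcal F_t] = 0.4780

For an AR(p) model X_t = c + sum_i phi_i X_{t-i} + eps_t, the
one-step-ahead conditional mean is
  E[X_{t+1} | X_t, ...] = c + sum_i phi_i X_{t+1-i}.
Substitute known values:
  E[X_{t+1} | ...] = (-0.249) * (3) + (0.245) * (5)
                   = 0.4780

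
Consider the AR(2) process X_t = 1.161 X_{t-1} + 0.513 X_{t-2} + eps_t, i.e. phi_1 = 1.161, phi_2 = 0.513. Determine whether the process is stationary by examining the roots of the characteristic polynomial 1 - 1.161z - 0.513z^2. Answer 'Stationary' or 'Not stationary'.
\text{Not stationary}

The AR(p) characteristic polynomial is P(z) = 1 - 1.161z - 0.513z^2.
Stationarity requires all roots to lie outside the unit circle, i.e. |z| > 1 for every root.
Set 1 + (-1.161) z + (-0.513) z^2 = 0, i.e. a z^2 + b z + c = 0 with a = -0.513, b = -1.161, c = 1.
Discriminant D = b^2 - 4ac = (-1.161)^2 - 4*(-0.513)*1 = 1.347921 - (-2.052) = 3.399921.
D >= 0, so the roots are real: z = (-b +/- sqrt(D)) / (2a) = (1.161 +/- 1.843887) / (-1.026).
  z_1 = (1.161 + 1.843887) / (-1.026) = -2.9287,   |z_1| = 2.9287.
  z_2 = (1.161 - 1.843887) / (-1.026) = 0.6656,   |z_2| = 0.6656.
Moduli of all roots: 2.9287, 0.6656.
All moduli strictly greater than 1? No.
Verdict: Not stationary.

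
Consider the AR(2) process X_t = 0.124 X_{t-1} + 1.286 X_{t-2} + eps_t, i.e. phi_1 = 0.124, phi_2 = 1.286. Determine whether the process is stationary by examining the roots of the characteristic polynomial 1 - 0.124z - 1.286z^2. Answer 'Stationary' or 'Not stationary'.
\text{Not stationary}

The AR(p) characteristic polynomial is P(z) = 1 - 0.124z - 1.286z^2.
Stationarity requires all roots to lie outside the unit circle, i.e. |z| > 1 for every root.
Set 1 + (-0.124) z + (-1.286) z^2 = 0, i.e. a z^2 + b z + c = 0 with a = -1.286, b = -0.124, c = 1.
Discriminant D = b^2 - 4ac = (-0.124)^2 - 4*(-1.286)*1 = 0.015376 - (-5.144) = 5.159376.
D >= 0, so the roots are real: z = (-b +/- sqrt(D)) / (2a) = (0.124 +/- 2.271426) / (-2.572).
  z_1 = (0.124 + 2.271426) / (-2.572) = -0.9313,   |z_1| = 0.9313.
  z_2 = (0.124 - 2.271426) / (-2.572) = 0.8349,   |z_2| = 0.8349.
Moduli of all roots: 0.9313, 0.8349.
All moduli strictly greater than 1? No.
Verdict: Not stationary.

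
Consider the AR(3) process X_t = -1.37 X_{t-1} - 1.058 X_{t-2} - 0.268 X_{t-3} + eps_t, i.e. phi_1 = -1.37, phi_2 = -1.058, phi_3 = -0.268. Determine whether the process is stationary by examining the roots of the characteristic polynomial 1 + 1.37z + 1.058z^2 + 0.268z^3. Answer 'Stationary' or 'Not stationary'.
\text{Stationary}

The AR(p) characteristic polynomial is P(z) = 1 + 1.37z + 1.058z^2 + 0.268z^3.
Stationarity requires all roots to lie outside the unit circle, i.e. |z| > 1 for every root.
Degree 3: look for a simple real root z0 first, then factor out (1 - z/z0) and solve the remaining quadratic.
Testing z0 = -2.5: P(-2.5) = 1 + (1.37)(-2.5) + (1.058)(-2.5)^2 + (0.268)(-2.5)^3
  = 1 + (-3.425) + (6.6125) + (-4.1875) = 0.  So z_0 = -2.5 is a root, |z_0| = 2.5.
Divide out the factor (1 + 0.4 z) = (1 - z/z0) (since 1/z0 = -0.4):
  P(z) = (1 + 0.4 z)(1 + (0.97) z + (0.67) z^2)
  [check: z-coef 0.97 - (-0.4) = 1.37; z^2-coef 0.67 - (-0.4)(0.97) = 1.058; z^3-coef -(-0.4)(0.67) = 0.268.]
Remaining roots from the quadratic factor 1 + (0.97) z + (0.67) z^2:
  Set 1 + (0.97) z + (0.67) z^2 = 0, i.e. a z^2 + b z + c = 0 with a = 0.67, b = 0.97, c = 1.
  Discriminant D = b^2 - 4ac = (0.97)^2 - 4*(0.67)*1 = 0.9409 - (2.68) = -1.7391.
  D < 0, so the roots are the complex-conjugate pair z = (-b +/- i sqrt(-D)) / (2a) = -0.7239 +/- 0.9841i.
  For a conjugate pair |z|^2 = z * conj(z) = (product of roots) = c/a = 1/(0.67) = 1.492537, so |z| = sqrt(1.492537) = 1.2217 for both roots.
Moduli of all roots: 2.5000, 1.2217, 1.2217.
All moduli strictly greater than 1? Yes.
Verdict: Stationary.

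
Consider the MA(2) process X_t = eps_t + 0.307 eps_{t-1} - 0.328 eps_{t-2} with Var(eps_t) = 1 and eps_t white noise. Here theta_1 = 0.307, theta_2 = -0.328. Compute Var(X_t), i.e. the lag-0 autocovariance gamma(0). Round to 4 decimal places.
\gamma(0) = 1.2018

For an MA(q) process X_t = eps_t + sum_i theta_i eps_{t-i} with
Var(eps_t) = sigma^2, the variance is
  gamma(0) = sigma^2 * (1 + sum_i theta_i^2).
  sum_i theta_i^2 = (0.307)^2 + (-0.328)^2 = 0.094249 + 0.107584 = 0.201833.
  gamma(0) = 1 * (1 + 0.201833) = 1 * 1.201833 = 1.201833, which rounds to 1.2018.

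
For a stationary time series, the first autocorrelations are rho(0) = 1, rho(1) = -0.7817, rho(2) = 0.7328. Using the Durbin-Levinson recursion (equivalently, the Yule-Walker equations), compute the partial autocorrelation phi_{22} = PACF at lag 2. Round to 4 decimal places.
\phi_{22} = 0.3130

The PACF at lag k is phi_{kk}, the last component of the solution
to the Yule-Walker system G_k phi = r_k where
  (G_k)_{ij} = rho(|i - j|), (r_k)_i = rho(i), i,j = 1..k.
Equivalently, Durbin-Levinson gives phi_{kk} iteratively:
  phi_{11} = rho(1)
  phi_{kk} = [rho(k) - sum_{j=1..k-1} phi_{k-1,j} rho(k-j)]
            / [1 - sum_{j=1..k-1} phi_{k-1,j} rho(j)],
  phi_{k,j} = phi_{k-1,j} - phi_{kk} phi_{k-1,k-j},  j = 1..k-1.
Step k = 1:
  phi_11 = rho(1) = -0.7817.
Step k = 2:
  phi_22 = [rho(2) - phi_11 rho(1)] / [1 - phi_11 rho(1)] = [0.7328 - (-0.7817)(-0.7817)] / [1 - (-0.7817)(-0.7817)]
         = 0.12174511 / 0.38894511 = 0.313.
Therefore phi_{22} = 0.3130.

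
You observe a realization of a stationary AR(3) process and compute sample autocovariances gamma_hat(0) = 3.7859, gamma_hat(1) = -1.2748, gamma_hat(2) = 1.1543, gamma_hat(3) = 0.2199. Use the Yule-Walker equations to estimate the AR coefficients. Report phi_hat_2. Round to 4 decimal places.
\hat\phi_{2} = 0.2820

The Yule-Walker equations for an AR(p) process read, in matrix form,
  Gamma_p phi = r_p,   with   (Gamma_p)_{ij} = gamma(|i - j|),
                       (r_p)_i = gamma(i),   i,j = 1..p.
Substitute the sample gammas (Toeplitz matrix and right-hand side of size 3):
  Gamma_p = [[3.7859, -1.2748, 1.1543], [-1.2748, 3.7859, -1.2748], [1.1543, -1.2748, 3.7859]]
  r_p     = [-1.2748, 1.1543, 0.2199]
Written out (R1..R3):
  (R1) 3.7859 phi_1 - 1.2748 phi_2 + 1.1543 phi_3 = -1.2748
  (R2) -1.2748 phi_1 + 3.7859 phi_2 - 1.2748 phi_3 = 1.1543
  (R3) 1.1543 phi_1 - 1.2748 phi_2 + 3.7859 phi_3 = 0.2199
Gaussian elimination:
  R2 <- R2 - (-1.2748/3.7859) R1 = R2 - (-0.336723) R1:  3.356645 phi_2 - 0.886121 phi_3 = 0.725045
  R3 <- R3 - (1.1543/3.7859) R1 = R3 - (0.304894) R1:  -0.886121 phi_2 + 3.43396 phi_3 = 0.608579
  R3 <- R3 - (-0.886121/3.356645) R2 = R3 - (-0.26399) R2:  3.200033 phi_3 = 0.799984
Back-substitution:
  phi_hat_3 = 0.799984 / 3.200033 = 0.249992
  phi_hat_2 = (0.725045 - (-0.886121)(0.249992)) / 3.356645 = 0.281998
  phi_hat_1 = (-1.2748 - (-1.2748)(0.281998) - (1.1543)(0.249992)) / 3.7859 = -0.317989
So phi_hat = [-0.3180, 0.2820, 0.2500].
Therefore phi_hat_2 = 0.2820.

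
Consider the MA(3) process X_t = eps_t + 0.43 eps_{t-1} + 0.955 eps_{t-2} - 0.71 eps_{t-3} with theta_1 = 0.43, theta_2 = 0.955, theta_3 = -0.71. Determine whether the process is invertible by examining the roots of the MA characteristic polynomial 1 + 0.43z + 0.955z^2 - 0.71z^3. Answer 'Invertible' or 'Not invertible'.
\text{Not invertible}

The MA(q) characteristic polynomial is P(z) = 1 + 0.43z + 0.955z^2 - 0.71z^3.
Invertibility requires all roots to lie outside the unit circle, i.e. |z| > 1 for every root.
Degree 3: look for a simple real root z0 first, then factor out (1 - z/z0) and solve the remaining quadratic.
Testing z0 = 2: P(2) = 1 + (0.43)(2) + (0.955)(2)^2 + (-0.71)(2)^3
  = 1 + (0.86) + (3.82) + (-5.68) = 0.  So z_0 = 2 is a root, |z_0| = 2.
Divide out the factor (1 - 0.5 z) = (1 - z/z0) (since 1/z0 = 0.5):
  P(z) = (1 - 0.5 z)(1 + (0.93) z + (1.42) z^2)
  [check: z-coef 0.93 - (0.5) = 0.43; z^2-coef 1.42 - (0.5)(0.93) = 0.955; z^3-coef -(0.5)(1.42) = -0.71.]
Remaining roots from the quadratic factor 1 + (0.93) z + (1.42) z^2:
  Set 1 + (0.93) z + (1.42) z^2 = 0, i.e. a z^2 + b z + c = 0 with a = 1.42, b = 0.93, c = 1.
  Discriminant D = b^2 - 4ac = (0.93)^2 - 4*(1.42)*1 = 0.8649 - (5.68) = -4.8151.
  D < 0, so the roots are the complex-conjugate pair z = (-b +/- i sqrt(-D)) / (2a) = -0.3275 +/- 0.7727i.
  For a conjugate pair |z|^2 = z * conj(z) = (product of roots) = c/a = 1/(1.42) = 0.704225, so |z| = sqrt(0.704225) = 0.8392 for both roots.
Moduli of all roots: 2.0000, 0.8392, 0.8392.
All moduli strictly greater than 1? No.
Verdict: Not invertible.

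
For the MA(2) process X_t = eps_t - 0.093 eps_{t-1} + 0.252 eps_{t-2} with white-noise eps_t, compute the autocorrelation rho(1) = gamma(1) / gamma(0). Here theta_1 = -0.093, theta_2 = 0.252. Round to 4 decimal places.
\rho(1) = -0.1086

For an MA(q) process with theta_0 = 1, the autocovariance is
  gamma(k) = sigma^2 * sum_{i=0..q-k} theta_i * theta_{i+k},
and rho(k) = gamma(k) / gamma(0). Sigma^2 cancels.
  numerator   = (1)*(-0.093) + (-0.093)*(0.252) = -0.116436.
  denominator = (1)^2 + (-0.093)^2 + (0.252)^2 = 1.072153.
  rho(1) = -0.116436 / 1.072153 = -0.1086.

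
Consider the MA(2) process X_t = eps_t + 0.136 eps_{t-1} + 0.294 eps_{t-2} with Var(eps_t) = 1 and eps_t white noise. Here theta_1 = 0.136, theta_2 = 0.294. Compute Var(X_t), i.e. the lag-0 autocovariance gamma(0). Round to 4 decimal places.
\gamma(0) = 1.1049

For an MA(q) process X_t = eps_t + sum_i theta_i eps_{t-i} with
Var(eps_t) = sigma^2, the variance is
  gamma(0) = sigma^2 * (1 + sum_i theta_i^2).
  sum_i theta_i^2 = (0.136)^2 + (0.294)^2 = 0.018496 + 0.086436 = 0.104932.
  gamma(0) = 1 * (1 + 0.104932) = 1 * 1.104932 = 1.104932, which rounds to 1.1049.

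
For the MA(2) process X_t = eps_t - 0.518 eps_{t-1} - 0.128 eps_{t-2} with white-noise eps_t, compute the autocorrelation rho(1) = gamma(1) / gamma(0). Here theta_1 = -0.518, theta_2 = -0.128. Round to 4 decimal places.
\rho(1) = -0.3516

For an MA(q) process with theta_0 = 1, the autocovariance is
  gamma(k) = sigma^2 * sum_{i=0..q-k} theta_i * theta_{i+k},
and rho(k) = gamma(k) / gamma(0). Sigma^2 cancels.
  numerator   = (1)*(-0.518) + (-0.518)*(-0.128) = -0.451696.
  denominator = (1)^2 + (-0.518)^2 + (-0.128)^2 = 1.284708.
  rho(1) = -0.451696 / 1.284708 = -0.3516.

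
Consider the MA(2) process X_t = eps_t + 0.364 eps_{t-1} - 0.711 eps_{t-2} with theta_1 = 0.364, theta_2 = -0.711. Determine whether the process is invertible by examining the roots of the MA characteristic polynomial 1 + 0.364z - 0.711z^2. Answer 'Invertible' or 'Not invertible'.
\text{Not invertible}

The MA(q) characteristic polynomial is P(z) = 1 + 0.364z - 0.711z^2.
Invertibility requires all roots to lie outside the unit circle, i.e. |z| > 1 for every root.
Set 1 + (0.364) z + (-0.711) z^2 = 0, i.e. a z^2 + b z + c = 0 with a = -0.711, b = 0.364, c = 1.
Discriminant D = b^2 - 4ac = (0.364)^2 - 4*(-0.711)*1 = 0.132496 - (-2.844) = 2.976496.
D >= 0, so the roots are real: z = (-b +/- sqrt(D)) / (2a) = (-0.364 +/- 1.725252) / (-1.422).
  z_1 = (-0.364 + 1.725252) / (-1.422) = -0.9573,   |z_1| = 0.9573.
  z_2 = (-0.364 - 1.725252) / (-1.422) = 1.4692,   |z_2| = 1.4692.
Moduli of all roots: 0.9573, 1.4692.
All moduli strictly greater than 1? No.
Verdict: Not invertible.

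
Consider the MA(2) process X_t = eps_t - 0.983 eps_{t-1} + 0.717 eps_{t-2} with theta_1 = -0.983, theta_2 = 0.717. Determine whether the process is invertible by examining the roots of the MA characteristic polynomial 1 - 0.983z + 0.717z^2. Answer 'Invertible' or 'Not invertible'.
\text{Invertible}

The MA(q) characteristic polynomial is P(z) = 1 - 0.983z + 0.717z^2.
Invertibility requires all roots to lie outside the unit circle, i.e. |z| > 1 for every root.
Set 1 + (-0.983) z + (0.717) z^2 = 0, i.e. a z^2 + b z + c = 0 with a = 0.717, b = -0.983, c = 1.
Discriminant D = b^2 - 4ac = (-0.983)^2 - 4*(0.717)*1 = 0.966289 - (2.868) = -1.901711.
D < 0, so the roots are the complex-conjugate pair z = (-b +/- i sqrt(-D)) / (2a) = 0.6855 +/- 0.9617i.
For a conjugate pair |z|^2 = z * conj(z) = (product of roots) = c/a = 1/(0.717) = 1.3947, so |z| = sqrt(1.3947) = 1.181 for both roots.
Moduli of all roots: 1.1810, 1.1810.
All moduli strictly greater than 1? Yes.
Verdict: Invertible.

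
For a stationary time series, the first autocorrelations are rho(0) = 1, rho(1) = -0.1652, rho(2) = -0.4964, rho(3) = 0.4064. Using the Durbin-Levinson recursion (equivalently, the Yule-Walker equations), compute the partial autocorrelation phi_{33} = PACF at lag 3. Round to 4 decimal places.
\phi_{33} = 0.2769

The PACF at lag k is phi_{kk}, the last component of the solution
to the Yule-Walker system G_k phi = r_k where
  (G_k)_{ij} = rho(|i - j|), (r_k)_i = rho(i), i,j = 1..k.
Equivalently, Durbin-Levinson gives phi_{kk} iteratively:
  phi_{11} = rho(1)
  phi_{kk} = [rho(k) - sum_{j=1..k-1} phi_{k-1,j} rho(k-j)]
            / [1 - sum_{j=1..k-1} phi_{k-1,j} rho(j)],
  phi_{k,j} = phi_{k-1,j} - phi_{kk} phi_{k-1,k-j},  j = 1..k-1.
Step k = 1:
  phi_11 = rho(1) = -0.1652.
Step k = 2:
  phi_22 = [rho(2) - phi_11 rho(1)] / [1 - phi_11 rho(1)] = [-0.4964 - (-0.1652)(-0.1652)] / [1 - (-0.1652)(-0.1652)]
         = -0.52369104 / 0.97270896 = -0.538384.
  Update: phi_21 = phi_11 - phi_22 phi_11 = -0.1652 - (-0.538384)(-0.1652) = -0.254141.
Step k = 3:
  phi_33 = [rho(3) - phi_21 rho(2) - phi_22 rho(1)] / [1 - phi_21 rho(1) - phi_22 rho(2)]
    numerator   = 0.4064 - (-0.254141)(-0.4964) - (-0.538384)(-0.1652) = 0.19130333
    denominator = 1 - (-0.254141)(-0.1652) - (-0.538384)(-0.4964) = 0.69076203
  phi_33 = 0.19130333 / 0.69076203 = 0.2769.
Therefore phi_{33} = 0.2769.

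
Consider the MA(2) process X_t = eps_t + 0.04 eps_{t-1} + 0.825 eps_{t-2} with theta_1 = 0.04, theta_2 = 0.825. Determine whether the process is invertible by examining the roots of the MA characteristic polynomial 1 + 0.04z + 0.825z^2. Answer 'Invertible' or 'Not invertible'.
\text{Invertible}

The MA(q) characteristic polynomial is P(z) = 1 + 0.04z + 0.825z^2.
Invertibility requires all roots to lie outside the unit circle, i.e. |z| > 1 for every root.
Set 1 + (0.04) z + (0.825) z^2 = 0, i.e. a z^2 + b z + c = 0 with a = 0.825, b = 0.04, c = 1.
Discriminant D = b^2 - 4ac = (0.04)^2 - 4*(0.825)*1 = 0.0016 - (3.3) = -3.2984.
D < 0, so the roots are the complex-conjugate pair z = (-b +/- i sqrt(-D)) / (2a) = -0.0242 +/- 1.1007i.
For a conjugate pair |z|^2 = z * conj(z) = (product of roots) = c/a = 1/(0.825) = 1.212121, so |z| = sqrt(1.212121) = 1.101 for both roots.
Moduli of all roots: 1.1010, 1.1010.
All moduli strictly greater than 1? Yes.
Verdict: Invertible.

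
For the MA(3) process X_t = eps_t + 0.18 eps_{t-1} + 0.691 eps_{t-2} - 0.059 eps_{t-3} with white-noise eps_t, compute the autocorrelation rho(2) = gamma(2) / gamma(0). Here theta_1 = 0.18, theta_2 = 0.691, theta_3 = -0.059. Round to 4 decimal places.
\rho(2) = 0.4496

For an MA(q) process with theta_0 = 1, the autocovariance is
  gamma(k) = sigma^2 * sum_{i=0..q-k} theta_i * theta_{i+k},
and rho(k) = gamma(k) / gamma(0). Sigma^2 cancels.
  numerator   = (1)*(0.691) + (0.18)*(-0.059) = 0.68038.
  denominator = (1)^2 + (0.18)^2 + (0.691)^2 + (-0.059)^2 = 1.513362.
  rho(2) = 0.68038 / 1.513362 = 0.4496.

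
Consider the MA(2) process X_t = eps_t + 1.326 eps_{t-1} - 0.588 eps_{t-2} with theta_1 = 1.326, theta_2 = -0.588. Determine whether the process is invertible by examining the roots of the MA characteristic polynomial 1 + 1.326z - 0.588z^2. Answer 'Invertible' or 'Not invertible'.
\text{Not invertible}

The MA(q) characteristic polynomial is P(z) = 1 + 1.326z - 0.588z^2.
Invertibility requires all roots to lie outside the unit circle, i.e. |z| > 1 for every root.
Set 1 + (1.326) z + (-0.588) z^2 = 0, i.e. a z^2 + b z + c = 0 with a = -0.588, b = 1.326, c = 1.
Discriminant D = b^2 - 4ac = (1.326)^2 - 4*(-0.588)*1 = 1.758276 - (-2.352) = 4.110276.
D >= 0, so the roots are real: z = (-b +/- sqrt(D)) / (2a) = (-1.326 +/- 2.027382) / (-1.176).
  z_1 = (-1.326 + 2.027382) / (-1.176) = -0.5964,   |z_1| = 0.5964.
  z_2 = (-1.326 - 2.027382) / (-1.176) = 2.8515,   |z_2| = 2.8515.
Moduli of all roots: 0.5964, 2.8515.
All moduli strictly greater than 1? No.
Verdict: Not invertible.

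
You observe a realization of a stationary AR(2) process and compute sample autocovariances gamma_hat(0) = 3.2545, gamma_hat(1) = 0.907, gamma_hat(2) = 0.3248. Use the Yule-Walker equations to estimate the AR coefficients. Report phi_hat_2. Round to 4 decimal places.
\hat\phi_{2} = 0.0240

The Yule-Walker equations for an AR(p) process read, in matrix form,
  Gamma_p phi = r_p,   with   (Gamma_p)_{ij} = gamma(|i - j|),
                       (r_p)_i = gamma(i),   i,j = 1..p.
Substitute the sample gammas (Toeplitz matrix and right-hand side of size 2):
  Gamma_p = [[3.2545, 0.907], [0.907, 3.2545]]
  r_p     = [0.907, 0.3248]
Written out:
  3.2545 phi_1 + 0.907 phi_2 = 0.907
  0.907 phi_1 + 3.2545 phi_2 = 0.3248
Solve by Cramer's rule:
  det = gamma(0)^2 - gamma(1)^2 = (3.2545)^2 - (0.907)^2 = 10.59177025 - 0.822649 = 9.76912125
  phi_hat_1 = [gamma(1) gamma(0) - gamma(1) gamma(2)] / det = [(0.907)(3.2545) - (0.907)(0.3248)] / 9.76912125 = 2.6572379 / 9.76912125 = 0.272
  phi_hat_2 = [gamma(0) gamma(2) - gamma(1)^2] / det = [(3.2545)(0.3248) - (0.907)^2] / 9.76912125 = 0.2344126 / 9.76912125 = 0.024
So phi_hat = [0.2720, 0.0240].
Therefore phi_hat_2 = 0.0240.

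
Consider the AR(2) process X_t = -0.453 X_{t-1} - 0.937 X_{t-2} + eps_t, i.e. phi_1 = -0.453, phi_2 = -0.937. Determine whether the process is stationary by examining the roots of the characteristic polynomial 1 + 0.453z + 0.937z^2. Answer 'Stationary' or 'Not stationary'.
\text{Stationary}

The AR(p) characteristic polynomial is P(z) = 1 + 0.453z + 0.937z^2.
Stationarity requires all roots to lie outside the unit circle, i.e. |z| > 1 for every root.
Set 1 + (0.453) z + (0.937) z^2 = 0, i.e. a z^2 + b z + c = 0 with a = 0.937, b = 0.453, c = 1.
Discriminant D = b^2 - 4ac = (0.453)^2 - 4*(0.937)*1 = 0.205209 - (3.748) = -3.542791.
D < 0, so the roots are the complex-conjugate pair z = (-b +/- i sqrt(-D)) / (2a) = -0.2417 +/- 1.0044i.
For a conjugate pair |z|^2 = z * conj(z) = (product of roots) = c/a = 1/(0.937) = 1.067236, so |z| = sqrt(1.067236) = 1.0331 for both roots.
Moduli of all roots: 1.0331, 1.0331.
All moduli strictly greater than 1? Yes.
Verdict: Stationary.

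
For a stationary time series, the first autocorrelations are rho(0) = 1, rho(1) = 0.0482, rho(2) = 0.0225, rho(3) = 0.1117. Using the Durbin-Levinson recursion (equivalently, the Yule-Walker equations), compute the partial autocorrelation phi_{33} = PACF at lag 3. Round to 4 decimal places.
\phi_{33} = 0.1100

The PACF at lag k is phi_{kk}, the last component of the solution
to the Yule-Walker system G_k phi = r_k where
  (G_k)_{ij} = rho(|i - j|), (r_k)_i = rho(i), i,j = 1..k.
Equivalently, Durbin-Levinson gives phi_{kk} iteratively:
  phi_{11} = rho(1)
  phi_{kk} = [rho(k) - sum_{j=1..k-1} phi_{k-1,j} rho(k-j)]
            / [1 - sum_{j=1..k-1} phi_{k-1,j} rho(j)],
  phi_{k,j} = phi_{k-1,j} - phi_{kk} phi_{k-1,k-j},  j = 1..k-1.
Step k = 1:
  phi_11 = rho(1) = 0.0482.
Step k = 2:
  phi_22 = [rho(2) - phi_11 rho(1)] / [1 - phi_11 rho(1)] = [0.0225 - (0.0482)(0.0482)] / [1 - (0.0482)(0.0482)]
         = 0.02017676 / 0.99767676 = 0.020224.
  Update: phi_21 = phi_11 - phi_22 phi_11 = 0.0482 - (0.020224)(0.0482) = 0.047225.
Step k = 3:
  phi_33 = [rho(3) - phi_21 rho(2) - phi_22 rho(1)] / [1 - phi_21 rho(1) - phi_22 rho(2)]
    numerator   = 0.1117 - (0.047225)(0.0225) - (0.020224)(0.0482) = 0.10966265
    denominator = 1 - (0.047225)(0.0482) - (0.020224)(0.0225) = 0.99726871
  phi_33 = 0.10966265 / 0.99726871 = 0.11.
Therefore phi_{33} = 0.1100.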